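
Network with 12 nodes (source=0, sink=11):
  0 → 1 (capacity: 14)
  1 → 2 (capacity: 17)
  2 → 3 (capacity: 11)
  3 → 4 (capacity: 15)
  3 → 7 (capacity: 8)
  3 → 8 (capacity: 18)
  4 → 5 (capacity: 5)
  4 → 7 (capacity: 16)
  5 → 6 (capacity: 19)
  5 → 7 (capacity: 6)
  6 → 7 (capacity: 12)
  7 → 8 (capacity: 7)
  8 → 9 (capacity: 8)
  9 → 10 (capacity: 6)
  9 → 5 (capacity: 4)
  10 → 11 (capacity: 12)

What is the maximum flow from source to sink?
Maximum flow = 6

Max flow: 6

Flow assignment:
  0 → 1: 6/14
  1 → 2: 6/17
  2 → 3: 6/11
  3 → 8: 6/18
  8 → 9: 6/8
  9 → 10: 6/6
  10 → 11: 6/12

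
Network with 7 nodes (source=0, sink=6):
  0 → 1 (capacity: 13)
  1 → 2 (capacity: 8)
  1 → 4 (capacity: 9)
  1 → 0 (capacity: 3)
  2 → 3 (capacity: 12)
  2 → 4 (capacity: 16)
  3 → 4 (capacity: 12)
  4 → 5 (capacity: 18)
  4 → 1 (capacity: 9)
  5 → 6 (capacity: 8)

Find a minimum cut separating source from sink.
Min cut value = 8, edges: (5,6)

Min cut value: 8
Partition: S = [0, 1, 2, 3, 4, 5], T = [6]
Cut edges: (5,6)

By max-flow min-cut theorem, max flow = min cut = 8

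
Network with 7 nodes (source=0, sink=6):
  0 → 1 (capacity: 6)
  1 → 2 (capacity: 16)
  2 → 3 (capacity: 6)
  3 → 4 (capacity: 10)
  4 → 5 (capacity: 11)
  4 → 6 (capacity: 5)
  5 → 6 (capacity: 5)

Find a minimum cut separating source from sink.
Min cut value = 6, edges: (2,3)

Min cut value: 6
Partition: S = [0, 1, 2], T = [3, 4, 5, 6]
Cut edges: (2,3)

By max-flow min-cut theorem, max flow = min cut = 6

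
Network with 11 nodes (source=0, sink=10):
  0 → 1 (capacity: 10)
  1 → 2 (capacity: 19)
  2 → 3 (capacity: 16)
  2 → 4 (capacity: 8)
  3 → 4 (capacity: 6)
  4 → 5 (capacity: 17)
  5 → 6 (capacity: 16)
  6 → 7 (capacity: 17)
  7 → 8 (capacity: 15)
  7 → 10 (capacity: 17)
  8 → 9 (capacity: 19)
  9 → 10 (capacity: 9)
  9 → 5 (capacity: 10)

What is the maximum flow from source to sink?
Maximum flow = 10

Max flow: 10

Flow assignment:
  0 → 1: 10/10
  1 → 2: 10/19
  2 → 3: 2/16
  2 → 4: 8/8
  3 → 4: 2/6
  4 → 5: 10/17
  5 → 6: 10/16
  6 → 7: 10/17
  7 → 10: 10/17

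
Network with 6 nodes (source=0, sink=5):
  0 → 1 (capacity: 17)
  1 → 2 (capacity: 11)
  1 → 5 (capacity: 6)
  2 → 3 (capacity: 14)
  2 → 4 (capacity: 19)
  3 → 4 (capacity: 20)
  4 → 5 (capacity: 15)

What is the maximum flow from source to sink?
Maximum flow = 17

Max flow: 17

Flow assignment:
  0 → 1: 17/17
  1 → 2: 11/11
  1 → 5: 6/6
  2 → 4: 11/19
  4 → 5: 11/15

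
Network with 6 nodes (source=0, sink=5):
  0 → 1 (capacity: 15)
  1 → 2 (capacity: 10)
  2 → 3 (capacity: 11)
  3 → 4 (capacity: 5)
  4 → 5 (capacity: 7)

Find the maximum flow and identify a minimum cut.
Max flow = 5, Min cut edges: (3,4)

Maximum flow: 5
Minimum cut: (3,4)
Partition: S = [0, 1, 2, 3], T = [4, 5]

Max-flow min-cut theorem verified: both equal 5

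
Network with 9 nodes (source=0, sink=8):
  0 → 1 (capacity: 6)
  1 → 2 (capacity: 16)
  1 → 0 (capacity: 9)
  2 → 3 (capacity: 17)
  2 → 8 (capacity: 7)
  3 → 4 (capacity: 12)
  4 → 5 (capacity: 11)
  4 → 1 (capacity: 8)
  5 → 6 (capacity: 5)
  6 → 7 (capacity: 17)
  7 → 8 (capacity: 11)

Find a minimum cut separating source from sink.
Min cut value = 6, edges: (0,1)

Min cut value: 6
Partition: S = [0], T = [1, 2, 3, 4, 5, 6, 7, 8]
Cut edges: (0,1)

By max-flow min-cut theorem, max flow = min cut = 6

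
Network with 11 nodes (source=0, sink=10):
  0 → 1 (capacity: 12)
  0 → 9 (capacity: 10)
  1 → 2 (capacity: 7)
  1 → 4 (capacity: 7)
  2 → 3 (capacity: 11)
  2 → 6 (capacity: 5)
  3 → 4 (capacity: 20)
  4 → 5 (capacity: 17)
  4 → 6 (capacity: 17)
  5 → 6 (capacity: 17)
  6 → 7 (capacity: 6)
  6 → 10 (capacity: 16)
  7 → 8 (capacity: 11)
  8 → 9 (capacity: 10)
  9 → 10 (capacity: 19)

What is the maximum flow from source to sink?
Maximum flow = 22

Max flow: 22

Flow assignment:
  0 → 1: 12/12
  0 → 9: 10/10
  1 → 2: 5/7
  1 → 4: 7/7
  2 → 6: 5/5
  4 → 6: 7/17
  6 → 10: 12/16
  9 → 10: 10/19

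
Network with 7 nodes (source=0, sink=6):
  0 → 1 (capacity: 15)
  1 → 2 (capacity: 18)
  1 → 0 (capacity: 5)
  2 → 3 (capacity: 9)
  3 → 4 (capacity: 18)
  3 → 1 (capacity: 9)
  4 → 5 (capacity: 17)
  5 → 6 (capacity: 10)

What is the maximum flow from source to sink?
Maximum flow = 9

Max flow: 9

Flow assignment:
  0 → 1: 9/15
  1 → 2: 9/18
  2 → 3: 9/9
  3 → 4: 9/18
  4 → 5: 9/17
  5 → 6: 9/10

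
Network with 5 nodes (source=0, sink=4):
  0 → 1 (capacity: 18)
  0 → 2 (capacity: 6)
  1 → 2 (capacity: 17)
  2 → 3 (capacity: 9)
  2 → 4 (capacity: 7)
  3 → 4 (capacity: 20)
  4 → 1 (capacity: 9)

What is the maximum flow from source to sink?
Maximum flow = 16

Max flow: 16

Flow assignment:
  0 → 1: 16/18
  1 → 2: 16/17
  2 → 3: 9/9
  2 → 4: 7/7
  3 → 4: 9/20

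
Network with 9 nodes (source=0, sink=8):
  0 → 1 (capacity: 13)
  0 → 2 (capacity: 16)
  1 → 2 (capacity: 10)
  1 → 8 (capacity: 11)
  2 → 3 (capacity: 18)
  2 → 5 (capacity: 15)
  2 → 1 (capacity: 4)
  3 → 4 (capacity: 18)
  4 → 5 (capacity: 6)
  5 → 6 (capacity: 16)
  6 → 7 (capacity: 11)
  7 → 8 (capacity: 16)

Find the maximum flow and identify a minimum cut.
Max flow = 22, Min cut edges: (1,8), (6,7)

Maximum flow: 22
Minimum cut: (1,8), (6,7)
Partition: S = [0, 1, 2, 3, 4, 5, 6], T = [7, 8]

Max-flow min-cut theorem verified: both equal 22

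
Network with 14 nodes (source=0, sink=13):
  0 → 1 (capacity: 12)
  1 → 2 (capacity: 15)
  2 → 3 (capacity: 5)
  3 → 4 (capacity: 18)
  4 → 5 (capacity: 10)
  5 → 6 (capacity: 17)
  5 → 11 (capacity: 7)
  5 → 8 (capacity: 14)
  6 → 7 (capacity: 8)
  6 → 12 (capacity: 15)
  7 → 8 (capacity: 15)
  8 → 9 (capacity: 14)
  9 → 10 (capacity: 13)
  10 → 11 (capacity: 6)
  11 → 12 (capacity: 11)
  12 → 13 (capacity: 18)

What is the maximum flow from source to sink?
Maximum flow = 5

Max flow: 5

Flow assignment:
  0 → 1: 5/12
  1 → 2: 5/15
  2 → 3: 5/5
  3 → 4: 5/18
  4 → 5: 5/10
  5 → 6: 5/17
  6 → 12: 5/15
  12 → 13: 5/18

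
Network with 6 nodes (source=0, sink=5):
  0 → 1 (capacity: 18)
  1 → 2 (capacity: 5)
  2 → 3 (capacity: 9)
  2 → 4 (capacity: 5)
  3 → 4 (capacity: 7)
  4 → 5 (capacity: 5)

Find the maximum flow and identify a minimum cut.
Max flow = 5, Min cut edges: (4,5)

Maximum flow: 5
Minimum cut: (4,5)
Partition: S = [0, 1, 2, 3, 4], T = [5]

Max-flow min-cut theorem verified: both equal 5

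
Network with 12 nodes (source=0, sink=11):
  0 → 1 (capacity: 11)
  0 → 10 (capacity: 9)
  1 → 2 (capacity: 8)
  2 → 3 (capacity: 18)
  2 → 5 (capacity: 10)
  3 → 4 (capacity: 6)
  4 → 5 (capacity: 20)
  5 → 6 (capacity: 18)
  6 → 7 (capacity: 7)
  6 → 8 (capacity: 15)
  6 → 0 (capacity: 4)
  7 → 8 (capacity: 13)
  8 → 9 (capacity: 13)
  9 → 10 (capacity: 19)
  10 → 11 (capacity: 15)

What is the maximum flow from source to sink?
Maximum flow = 15

Max flow: 15

Flow assignment:
  0 → 1: 8/11
  0 → 10: 7/9
  1 → 2: 8/8
  2 → 5: 8/10
  5 → 6: 8/18
  6 → 8: 8/15
  8 → 9: 8/13
  9 → 10: 8/19
  10 → 11: 15/15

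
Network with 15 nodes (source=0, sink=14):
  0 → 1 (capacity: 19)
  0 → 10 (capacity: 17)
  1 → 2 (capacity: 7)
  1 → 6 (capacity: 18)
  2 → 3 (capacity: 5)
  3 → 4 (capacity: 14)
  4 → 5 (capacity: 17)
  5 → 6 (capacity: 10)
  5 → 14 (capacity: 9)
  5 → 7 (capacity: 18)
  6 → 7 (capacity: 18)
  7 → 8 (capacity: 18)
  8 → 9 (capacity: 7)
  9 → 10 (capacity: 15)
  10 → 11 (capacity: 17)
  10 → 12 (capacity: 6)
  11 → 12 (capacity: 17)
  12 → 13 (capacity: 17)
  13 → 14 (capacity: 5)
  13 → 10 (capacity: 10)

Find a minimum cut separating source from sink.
Min cut value = 10, edges: (2,3), (13,14)

Min cut value: 10
Partition: S = [0, 1, 2, 6, 7, 8, 9, 10, 11, 12, 13], T = [3, 4, 5, 14]
Cut edges: (2,3), (13,14)

By max-flow min-cut theorem, max flow = min cut = 10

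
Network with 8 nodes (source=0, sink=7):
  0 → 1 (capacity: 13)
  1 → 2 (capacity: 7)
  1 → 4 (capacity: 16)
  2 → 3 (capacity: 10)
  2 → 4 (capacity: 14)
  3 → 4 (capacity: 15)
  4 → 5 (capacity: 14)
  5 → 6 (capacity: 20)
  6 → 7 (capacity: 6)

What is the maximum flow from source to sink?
Maximum flow = 6

Max flow: 6

Flow assignment:
  0 → 1: 6/13
  1 → 4: 6/16
  4 → 5: 6/14
  5 → 6: 6/20
  6 → 7: 6/6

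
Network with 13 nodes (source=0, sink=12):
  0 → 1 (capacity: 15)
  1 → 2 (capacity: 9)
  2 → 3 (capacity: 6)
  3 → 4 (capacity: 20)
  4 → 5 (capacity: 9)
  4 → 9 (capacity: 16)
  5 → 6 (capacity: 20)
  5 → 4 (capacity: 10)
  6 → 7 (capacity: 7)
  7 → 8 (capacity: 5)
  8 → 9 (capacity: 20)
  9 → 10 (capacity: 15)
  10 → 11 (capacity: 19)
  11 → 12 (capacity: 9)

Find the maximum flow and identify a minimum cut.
Max flow = 6, Min cut edges: (2,3)

Maximum flow: 6
Minimum cut: (2,3)
Partition: S = [0, 1, 2], T = [3, 4, 5, 6, 7, 8, 9, 10, 11, 12]

Max-flow min-cut theorem verified: both equal 6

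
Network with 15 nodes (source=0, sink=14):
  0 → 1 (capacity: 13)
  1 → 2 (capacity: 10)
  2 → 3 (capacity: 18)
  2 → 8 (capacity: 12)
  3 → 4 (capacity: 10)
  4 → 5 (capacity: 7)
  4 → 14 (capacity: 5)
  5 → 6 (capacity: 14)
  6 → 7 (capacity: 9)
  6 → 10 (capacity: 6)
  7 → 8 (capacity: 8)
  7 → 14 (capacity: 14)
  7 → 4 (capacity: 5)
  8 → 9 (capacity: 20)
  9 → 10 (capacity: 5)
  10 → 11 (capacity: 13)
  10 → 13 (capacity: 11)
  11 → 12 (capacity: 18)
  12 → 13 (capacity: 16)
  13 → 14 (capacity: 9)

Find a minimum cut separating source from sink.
Min cut value = 10, edges: (1,2)

Min cut value: 10
Partition: S = [0, 1], T = [2, 3, 4, 5, 6, 7, 8, 9, 10, 11, 12, 13, 14]
Cut edges: (1,2)

By max-flow min-cut theorem, max flow = min cut = 10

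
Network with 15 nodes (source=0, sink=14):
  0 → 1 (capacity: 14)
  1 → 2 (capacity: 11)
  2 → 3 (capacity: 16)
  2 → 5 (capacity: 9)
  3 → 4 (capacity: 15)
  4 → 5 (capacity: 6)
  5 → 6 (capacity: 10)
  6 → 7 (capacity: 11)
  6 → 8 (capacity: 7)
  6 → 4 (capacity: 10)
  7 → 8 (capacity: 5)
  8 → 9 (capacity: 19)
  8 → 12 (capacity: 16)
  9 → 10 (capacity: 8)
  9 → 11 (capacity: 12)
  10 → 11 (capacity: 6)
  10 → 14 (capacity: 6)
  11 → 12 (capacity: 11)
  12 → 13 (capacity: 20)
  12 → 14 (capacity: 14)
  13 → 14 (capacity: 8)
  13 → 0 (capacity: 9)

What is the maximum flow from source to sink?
Maximum flow = 10

Max flow: 10

Flow assignment:
  0 → 1: 10/14
  1 → 2: 10/11
  2 → 3: 2/16
  2 → 5: 8/9
  3 → 4: 2/15
  4 → 5: 2/6
  5 → 6: 10/10
  6 → 7: 3/11
  6 → 8: 7/7
  7 → 8: 3/5
  8 → 12: 10/16
  12 → 14: 10/14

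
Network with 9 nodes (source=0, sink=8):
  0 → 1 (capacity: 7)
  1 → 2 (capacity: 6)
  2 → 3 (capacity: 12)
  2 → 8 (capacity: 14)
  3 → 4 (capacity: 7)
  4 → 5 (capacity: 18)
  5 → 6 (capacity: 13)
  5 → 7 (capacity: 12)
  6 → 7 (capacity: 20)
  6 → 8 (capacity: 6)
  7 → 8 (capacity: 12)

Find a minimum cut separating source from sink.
Min cut value = 6, edges: (1,2)

Min cut value: 6
Partition: S = [0, 1], T = [2, 3, 4, 5, 6, 7, 8]
Cut edges: (1,2)

By max-flow min-cut theorem, max flow = min cut = 6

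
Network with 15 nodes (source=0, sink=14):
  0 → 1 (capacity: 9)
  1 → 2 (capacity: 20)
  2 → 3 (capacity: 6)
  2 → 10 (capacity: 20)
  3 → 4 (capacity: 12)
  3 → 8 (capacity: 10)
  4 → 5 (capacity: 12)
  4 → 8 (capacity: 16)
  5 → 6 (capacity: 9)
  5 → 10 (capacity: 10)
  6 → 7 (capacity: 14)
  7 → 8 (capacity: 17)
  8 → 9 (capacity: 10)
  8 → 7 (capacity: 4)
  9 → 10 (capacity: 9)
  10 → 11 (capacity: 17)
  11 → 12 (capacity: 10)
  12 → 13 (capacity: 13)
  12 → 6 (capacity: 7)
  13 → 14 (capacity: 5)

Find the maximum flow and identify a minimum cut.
Max flow = 5, Min cut edges: (13,14)

Maximum flow: 5
Minimum cut: (13,14)
Partition: S = [0, 1, 2, 3, 4, 5, 6, 7, 8, 9, 10, 11, 12, 13], T = [14]

Max-flow min-cut theorem verified: both equal 5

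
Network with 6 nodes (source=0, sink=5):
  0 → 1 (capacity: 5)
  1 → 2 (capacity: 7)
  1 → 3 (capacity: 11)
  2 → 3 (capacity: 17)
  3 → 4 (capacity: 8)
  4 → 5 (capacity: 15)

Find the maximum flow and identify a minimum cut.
Max flow = 5, Min cut edges: (0,1)

Maximum flow: 5
Minimum cut: (0,1)
Partition: S = [0], T = [1, 2, 3, 4, 5]

Max-flow min-cut theorem verified: both equal 5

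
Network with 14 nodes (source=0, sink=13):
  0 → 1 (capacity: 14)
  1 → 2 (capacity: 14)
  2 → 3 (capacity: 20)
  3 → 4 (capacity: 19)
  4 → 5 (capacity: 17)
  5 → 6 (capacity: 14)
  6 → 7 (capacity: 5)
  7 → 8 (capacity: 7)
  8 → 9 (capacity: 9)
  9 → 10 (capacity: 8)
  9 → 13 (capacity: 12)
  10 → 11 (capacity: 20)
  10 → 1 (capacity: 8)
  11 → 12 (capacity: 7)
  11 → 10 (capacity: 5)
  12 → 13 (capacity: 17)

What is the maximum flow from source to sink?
Maximum flow = 5

Max flow: 5

Flow assignment:
  0 → 1: 5/14
  1 → 2: 5/14
  2 → 3: 5/20
  3 → 4: 5/19
  4 → 5: 5/17
  5 → 6: 5/14
  6 → 7: 5/5
  7 → 8: 5/7
  8 → 9: 5/9
  9 → 13: 5/12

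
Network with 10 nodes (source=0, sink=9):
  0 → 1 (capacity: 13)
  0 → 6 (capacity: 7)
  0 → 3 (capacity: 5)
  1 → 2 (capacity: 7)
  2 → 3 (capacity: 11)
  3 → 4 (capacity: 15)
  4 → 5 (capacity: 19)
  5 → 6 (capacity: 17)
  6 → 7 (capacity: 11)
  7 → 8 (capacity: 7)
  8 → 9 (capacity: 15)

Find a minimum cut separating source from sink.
Min cut value = 7, edges: (7,8)

Min cut value: 7
Partition: S = [0, 1, 2, 3, 4, 5, 6, 7], T = [8, 9]
Cut edges: (7,8)

By max-flow min-cut theorem, max flow = min cut = 7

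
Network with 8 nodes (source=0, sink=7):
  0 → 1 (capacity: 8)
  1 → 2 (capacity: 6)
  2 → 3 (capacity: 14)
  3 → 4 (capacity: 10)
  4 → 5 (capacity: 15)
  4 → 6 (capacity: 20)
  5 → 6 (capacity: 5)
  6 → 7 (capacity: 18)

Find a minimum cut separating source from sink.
Min cut value = 6, edges: (1,2)

Min cut value: 6
Partition: S = [0, 1], T = [2, 3, 4, 5, 6, 7]
Cut edges: (1,2)

By max-flow min-cut theorem, max flow = min cut = 6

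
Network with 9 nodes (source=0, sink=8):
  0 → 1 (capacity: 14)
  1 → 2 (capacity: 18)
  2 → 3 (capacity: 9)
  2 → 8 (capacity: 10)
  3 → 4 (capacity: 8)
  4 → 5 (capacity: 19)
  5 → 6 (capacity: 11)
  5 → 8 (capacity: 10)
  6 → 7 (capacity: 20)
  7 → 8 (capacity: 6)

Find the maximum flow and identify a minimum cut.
Max flow = 14, Min cut edges: (0,1)

Maximum flow: 14
Minimum cut: (0,1)
Partition: S = [0], T = [1, 2, 3, 4, 5, 6, 7, 8]

Max-flow min-cut theorem verified: both equal 14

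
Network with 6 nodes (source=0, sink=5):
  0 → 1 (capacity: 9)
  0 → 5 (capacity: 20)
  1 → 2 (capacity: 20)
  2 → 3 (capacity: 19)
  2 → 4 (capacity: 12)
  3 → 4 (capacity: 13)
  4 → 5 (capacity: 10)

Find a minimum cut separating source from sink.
Min cut value = 29, edges: (0,1), (0,5)

Min cut value: 29
Partition: S = [0], T = [1, 2, 3, 4, 5]
Cut edges: (0,1), (0,5)

By max-flow min-cut theorem, max flow = min cut = 29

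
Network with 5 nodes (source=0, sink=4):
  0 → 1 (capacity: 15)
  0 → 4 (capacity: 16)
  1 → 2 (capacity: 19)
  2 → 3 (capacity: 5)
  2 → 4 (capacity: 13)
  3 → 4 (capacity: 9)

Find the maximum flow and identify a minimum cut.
Max flow = 31, Min cut edges: (0,1), (0,4)

Maximum flow: 31
Minimum cut: (0,1), (0,4)
Partition: S = [0], T = [1, 2, 3, 4]

Max-flow min-cut theorem verified: both equal 31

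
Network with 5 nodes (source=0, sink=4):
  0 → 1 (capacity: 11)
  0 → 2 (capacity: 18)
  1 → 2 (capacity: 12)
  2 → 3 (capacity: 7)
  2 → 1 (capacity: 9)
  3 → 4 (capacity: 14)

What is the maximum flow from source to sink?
Maximum flow = 7

Max flow: 7

Flow assignment:
  0 → 1: 7/11
  1 → 2: 7/12
  2 → 3: 7/7
  3 → 4: 7/14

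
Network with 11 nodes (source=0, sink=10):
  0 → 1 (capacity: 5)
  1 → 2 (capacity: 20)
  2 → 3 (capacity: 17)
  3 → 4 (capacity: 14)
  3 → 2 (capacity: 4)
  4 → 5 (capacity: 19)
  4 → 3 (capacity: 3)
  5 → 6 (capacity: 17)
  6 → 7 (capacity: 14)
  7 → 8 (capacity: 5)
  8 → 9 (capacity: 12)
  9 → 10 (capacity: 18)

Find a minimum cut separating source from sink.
Min cut value = 5, edges: (7,8)

Min cut value: 5
Partition: S = [0, 1, 2, 3, 4, 5, 6, 7], T = [8, 9, 10]
Cut edges: (7,8)

By max-flow min-cut theorem, max flow = min cut = 5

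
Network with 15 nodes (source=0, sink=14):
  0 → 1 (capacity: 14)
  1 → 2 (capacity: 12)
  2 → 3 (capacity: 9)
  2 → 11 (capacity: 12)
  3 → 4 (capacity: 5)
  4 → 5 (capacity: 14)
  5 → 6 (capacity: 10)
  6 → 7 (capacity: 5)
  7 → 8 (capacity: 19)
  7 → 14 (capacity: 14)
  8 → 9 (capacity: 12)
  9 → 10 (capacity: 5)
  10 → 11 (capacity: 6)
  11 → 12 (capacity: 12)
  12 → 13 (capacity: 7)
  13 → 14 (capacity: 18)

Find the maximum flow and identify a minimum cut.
Max flow = 12, Min cut edges: (6,7), (12,13)

Maximum flow: 12
Minimum cut: (6,7), (12,13)
Partition: S = [0, 1, 2, 3, 4, 5, 6, 8, 9, 10, 11, 12], T = [7, 13, 14]

Max-flow min-cut theorem verified: both equal 12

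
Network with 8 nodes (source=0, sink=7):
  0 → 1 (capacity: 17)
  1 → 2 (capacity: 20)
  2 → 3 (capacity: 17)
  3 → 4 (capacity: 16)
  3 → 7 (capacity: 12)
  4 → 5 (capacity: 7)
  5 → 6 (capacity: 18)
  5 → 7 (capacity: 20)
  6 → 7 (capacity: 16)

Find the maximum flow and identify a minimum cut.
Max flow = 17, Min cut edges: (2,3)

Maximum flow: 17
Minimum cut: (2,3)
Partition: S = [0, 1, 2], T = [3, 4, 5, 6, 7]

Max-flow min-cut theorem verified: both equal 17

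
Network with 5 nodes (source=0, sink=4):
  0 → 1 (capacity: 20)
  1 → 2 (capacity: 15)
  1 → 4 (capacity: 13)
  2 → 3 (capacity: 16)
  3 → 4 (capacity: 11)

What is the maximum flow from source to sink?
Maximum flow = 20

Max flow: 20

Flow assignment:
  0 → 1: 20/20
  1 → 2: 7/15
  1 → 4: 13/13
  2 → 3: 7/16
  3 → 4: 7/11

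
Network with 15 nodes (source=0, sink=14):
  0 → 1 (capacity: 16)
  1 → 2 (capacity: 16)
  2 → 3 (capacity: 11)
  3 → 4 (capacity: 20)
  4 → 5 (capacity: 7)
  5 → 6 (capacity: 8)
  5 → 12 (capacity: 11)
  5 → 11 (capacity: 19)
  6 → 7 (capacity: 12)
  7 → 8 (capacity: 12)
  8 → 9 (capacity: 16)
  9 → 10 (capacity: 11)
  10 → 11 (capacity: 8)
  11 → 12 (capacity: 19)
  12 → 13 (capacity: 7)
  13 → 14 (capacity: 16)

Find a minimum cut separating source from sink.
Min cut value = 7, edges: (12,13)

Min cut value: 7
Partition: S = [0, 1, 2, 3, 4, 5, 6, 7, 8, 9, 10, 11, 12], T = [13, 14]
Cut edges: (12,13)

By max-flow min-cut theorem, max flow = min cut = 7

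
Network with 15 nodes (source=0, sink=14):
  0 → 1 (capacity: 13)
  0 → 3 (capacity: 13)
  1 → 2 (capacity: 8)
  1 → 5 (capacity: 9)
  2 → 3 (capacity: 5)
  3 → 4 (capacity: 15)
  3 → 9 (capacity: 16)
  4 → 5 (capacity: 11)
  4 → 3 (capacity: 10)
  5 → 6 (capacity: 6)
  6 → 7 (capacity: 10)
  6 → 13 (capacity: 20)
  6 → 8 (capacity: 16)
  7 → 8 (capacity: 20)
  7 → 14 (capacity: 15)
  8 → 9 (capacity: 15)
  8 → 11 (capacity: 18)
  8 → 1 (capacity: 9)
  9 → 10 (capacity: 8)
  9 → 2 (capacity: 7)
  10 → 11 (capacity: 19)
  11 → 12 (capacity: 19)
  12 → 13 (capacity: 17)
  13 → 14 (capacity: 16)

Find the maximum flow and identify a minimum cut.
Max flow = 14, Min cut edges: (5,6), (9,10)

Maximum flow: 14
Minimum cut: (5,6), (9,10)
Partition: S = [0, 1, 2, 3, 4, 5, 9], T = [6, 7, 8, 10, 11, 12, 13, 14]

Max-flow min-cut theorem verified: both equal 14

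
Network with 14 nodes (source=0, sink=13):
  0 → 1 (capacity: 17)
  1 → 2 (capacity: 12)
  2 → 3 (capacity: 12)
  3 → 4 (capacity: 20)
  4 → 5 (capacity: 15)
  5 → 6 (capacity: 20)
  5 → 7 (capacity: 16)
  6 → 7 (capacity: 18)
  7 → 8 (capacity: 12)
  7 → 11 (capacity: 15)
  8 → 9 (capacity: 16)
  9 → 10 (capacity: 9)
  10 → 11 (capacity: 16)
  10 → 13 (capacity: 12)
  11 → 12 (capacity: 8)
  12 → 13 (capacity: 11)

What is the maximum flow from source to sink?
Maximum flow = 12

Max flow: 12

Flow assignment:
  0 → 1: 12/17
  1 → 2: 12/12
  2 → 3: 12/12
  3 → 4: 12/20
  4 → 5: 12/15
  5 → 7: 12/16
  7 → 8: 4/12
  7 → 11: 8/15
  8 → 9: 4/16
  9 → 10: 4/9
  10 → 13: 4/12
  11 → 12: 8/8
  12 → 13: 8/11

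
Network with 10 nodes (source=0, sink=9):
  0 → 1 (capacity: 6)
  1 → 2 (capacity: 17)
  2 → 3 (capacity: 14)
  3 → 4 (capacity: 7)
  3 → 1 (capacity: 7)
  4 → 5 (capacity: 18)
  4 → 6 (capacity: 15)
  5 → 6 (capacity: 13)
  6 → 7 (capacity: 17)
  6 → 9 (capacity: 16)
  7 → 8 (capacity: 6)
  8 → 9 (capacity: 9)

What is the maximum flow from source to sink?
Maximum flow = 6

Max flow: 6

Flow assignment:
  0 → 1: 6/6
  1 → 2: 6/17
  2 → 3: 6/14
  3 → 4: 6/7
  4 → 6: 6/15
  6 → 9: 6/16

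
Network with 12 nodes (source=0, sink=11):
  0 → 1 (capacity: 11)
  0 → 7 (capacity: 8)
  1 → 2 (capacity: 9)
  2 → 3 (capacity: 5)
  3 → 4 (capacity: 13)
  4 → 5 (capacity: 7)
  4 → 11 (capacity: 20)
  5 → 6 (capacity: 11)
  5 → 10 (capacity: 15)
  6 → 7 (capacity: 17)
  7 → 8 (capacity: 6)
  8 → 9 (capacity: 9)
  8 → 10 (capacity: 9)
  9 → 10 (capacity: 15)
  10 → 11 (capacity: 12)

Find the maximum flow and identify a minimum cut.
Max flow = 11, Min cut edges: (2,3), (7,8)

Maximum flow: 11
Minimum cut: (2,3), (7,8)
Partition: S = [0, 1, 2, 6, 7], T = [3, 4, 5, 8, 9, 10, 11]

Max-flow min-cut theorem verified: both equal 11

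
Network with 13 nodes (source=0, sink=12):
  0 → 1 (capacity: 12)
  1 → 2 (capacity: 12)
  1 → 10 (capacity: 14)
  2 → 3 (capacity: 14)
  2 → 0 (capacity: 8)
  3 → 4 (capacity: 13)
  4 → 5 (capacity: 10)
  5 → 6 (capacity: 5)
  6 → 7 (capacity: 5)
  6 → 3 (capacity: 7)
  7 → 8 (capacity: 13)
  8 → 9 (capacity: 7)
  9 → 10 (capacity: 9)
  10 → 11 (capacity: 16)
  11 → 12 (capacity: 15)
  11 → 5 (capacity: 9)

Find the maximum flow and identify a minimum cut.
Max flow = 12, Min cut edges: (0,1)

Maximum flow: 12
Minimum cut: (0,1)
Partition: S = [0], T = [1, 2, 3, 4, 5, 6, 7, 8, 9, 10, 11, 12]

Max-flow min-cut theorem verified: both equal 12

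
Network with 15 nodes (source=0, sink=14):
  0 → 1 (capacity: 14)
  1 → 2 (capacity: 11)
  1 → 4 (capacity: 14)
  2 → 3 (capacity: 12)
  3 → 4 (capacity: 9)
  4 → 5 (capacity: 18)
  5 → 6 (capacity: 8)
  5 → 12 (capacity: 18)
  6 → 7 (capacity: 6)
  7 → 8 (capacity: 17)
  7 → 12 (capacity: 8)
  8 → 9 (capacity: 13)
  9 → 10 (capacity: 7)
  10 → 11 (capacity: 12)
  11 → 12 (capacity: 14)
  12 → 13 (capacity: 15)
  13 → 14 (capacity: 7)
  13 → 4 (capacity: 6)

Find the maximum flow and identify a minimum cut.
Max flow = 7, Min cut edges: (13,14)

Maximum flow: 7
Minimum cut: (13,14)
Partition: S = [0, 1, 2, 3, 4, 5, 6, 7, 8, 9, 10, 11, 12, 13], T = [14]

Max-flow min-cut theorem verified: both equal 7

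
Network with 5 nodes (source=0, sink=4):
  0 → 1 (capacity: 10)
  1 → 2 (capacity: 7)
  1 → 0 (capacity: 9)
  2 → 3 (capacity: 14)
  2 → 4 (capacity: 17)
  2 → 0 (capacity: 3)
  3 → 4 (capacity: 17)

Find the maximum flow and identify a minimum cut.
Max flow = 7, Min cut edges: (1,2)

Maximum flow: 7
Minimum cut: (1,2)
Partition: S = [0, 1], T = [2, 3, 4]

Max-flow min-cut theorem verified: both equal 7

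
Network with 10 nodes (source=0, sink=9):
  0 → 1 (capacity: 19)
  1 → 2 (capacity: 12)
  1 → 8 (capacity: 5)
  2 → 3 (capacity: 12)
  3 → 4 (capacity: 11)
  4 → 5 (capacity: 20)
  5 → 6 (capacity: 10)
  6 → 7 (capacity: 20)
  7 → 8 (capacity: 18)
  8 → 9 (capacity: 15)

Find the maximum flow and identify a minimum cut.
Max flow = 15, Min cut edges: (8,9)

Maximum flow: 15
Minimum cut: (8,9)
Partition: S = [0, 1, 2, 3, 4, 5, 6, 7, 8], T = [9]

Max-flow min-cut theorem verified: both equal 15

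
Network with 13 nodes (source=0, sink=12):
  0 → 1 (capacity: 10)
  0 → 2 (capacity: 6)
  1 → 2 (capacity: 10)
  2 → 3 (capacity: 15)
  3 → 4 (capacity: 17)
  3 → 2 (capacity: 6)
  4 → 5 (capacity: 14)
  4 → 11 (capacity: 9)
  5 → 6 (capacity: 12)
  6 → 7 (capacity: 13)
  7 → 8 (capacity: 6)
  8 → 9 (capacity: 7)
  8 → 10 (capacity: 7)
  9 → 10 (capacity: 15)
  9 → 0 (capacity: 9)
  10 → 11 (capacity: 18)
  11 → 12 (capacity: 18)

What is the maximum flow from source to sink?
Maximum flow = 15

Max flow: 15

Flow assignment:
  0 → 1: 10/10
  0 → 2: 5/6
  1 → 2: 10/10
  2 → 3: 15/15
  3 → 4: 15/17
  4 → 5: 6/14
  4 → 11: 9/9
  5 → 6: 6/12
  6 → 7: 6/13
  7 → 8: 6/6
  8 → 10: 6/7
  10 → 11: 6/18
  11 → 12: 15/18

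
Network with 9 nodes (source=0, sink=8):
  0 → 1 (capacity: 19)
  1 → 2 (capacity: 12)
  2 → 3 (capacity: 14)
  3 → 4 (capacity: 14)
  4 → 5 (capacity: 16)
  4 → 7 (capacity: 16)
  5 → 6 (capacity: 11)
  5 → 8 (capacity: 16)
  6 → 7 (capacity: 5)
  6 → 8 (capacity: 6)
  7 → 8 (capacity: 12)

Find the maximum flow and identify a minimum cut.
Max flow = 12, Min cut edges: (1,2)

Maximum flow: 12
Minimum cut: (1,2)
Partition: S = [0, 1], T = [2, 3, 4, 5, 6, 7, 8]

Max-flow min-cut theorem verified: both equal 12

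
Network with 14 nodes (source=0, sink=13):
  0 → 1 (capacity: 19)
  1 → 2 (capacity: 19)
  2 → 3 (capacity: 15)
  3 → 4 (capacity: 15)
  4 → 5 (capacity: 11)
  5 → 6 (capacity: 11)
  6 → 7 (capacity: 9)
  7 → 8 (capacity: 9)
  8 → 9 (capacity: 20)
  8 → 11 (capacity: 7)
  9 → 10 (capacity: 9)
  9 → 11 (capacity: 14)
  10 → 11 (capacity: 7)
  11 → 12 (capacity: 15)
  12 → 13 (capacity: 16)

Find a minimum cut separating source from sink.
Min cut value = 9, edges: (7,8)

Min cut value: 9
Partition: S = [0, 1, 2, 3, 4, 5, 6, 7], T = [8, 9, 10, 11, 12, 13]
Cut edges: (7,8)

By max-flow min-cut theorem, max flow = min cut = 9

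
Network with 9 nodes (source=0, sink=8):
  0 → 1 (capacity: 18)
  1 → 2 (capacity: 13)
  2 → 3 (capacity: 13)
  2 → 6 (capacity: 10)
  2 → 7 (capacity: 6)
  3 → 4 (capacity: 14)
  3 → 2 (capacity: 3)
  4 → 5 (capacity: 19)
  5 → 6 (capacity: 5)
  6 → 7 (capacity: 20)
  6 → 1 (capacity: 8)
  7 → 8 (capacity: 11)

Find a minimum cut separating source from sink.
Min cut value = 11, edges: (7,8)

Min cut value: 11
Partition: S = [0, 1, 2, 3, 4, 5, 6, 7], T = [8]
Cut edges: (7,8)

By max-flow min-cut theorem, max flow = min cut = 11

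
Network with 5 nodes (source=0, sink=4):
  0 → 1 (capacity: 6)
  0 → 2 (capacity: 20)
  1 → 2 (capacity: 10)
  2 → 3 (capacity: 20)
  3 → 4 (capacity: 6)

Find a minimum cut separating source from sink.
Min cut value = 6, edges: (3,4)

Min cut value: 6
Partition: S = [0, 1, 2, 3], T = [4]
Cut edges: (3,4)

By max-flow min-cut theorem, max flow = min cut = 6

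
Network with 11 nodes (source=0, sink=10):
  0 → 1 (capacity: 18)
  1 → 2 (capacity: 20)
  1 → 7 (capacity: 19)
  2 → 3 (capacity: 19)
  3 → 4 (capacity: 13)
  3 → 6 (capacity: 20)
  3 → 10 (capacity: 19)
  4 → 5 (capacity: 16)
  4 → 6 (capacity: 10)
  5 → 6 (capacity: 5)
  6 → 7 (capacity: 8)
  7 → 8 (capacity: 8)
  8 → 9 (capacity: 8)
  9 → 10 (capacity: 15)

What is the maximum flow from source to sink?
Maximum flow = 18

Max flow: 18

Flow assignment:
  0 → 1: 18/18
  1 → 2: 18/20
  2 → 3: 18/19
  3 → 10: 18/19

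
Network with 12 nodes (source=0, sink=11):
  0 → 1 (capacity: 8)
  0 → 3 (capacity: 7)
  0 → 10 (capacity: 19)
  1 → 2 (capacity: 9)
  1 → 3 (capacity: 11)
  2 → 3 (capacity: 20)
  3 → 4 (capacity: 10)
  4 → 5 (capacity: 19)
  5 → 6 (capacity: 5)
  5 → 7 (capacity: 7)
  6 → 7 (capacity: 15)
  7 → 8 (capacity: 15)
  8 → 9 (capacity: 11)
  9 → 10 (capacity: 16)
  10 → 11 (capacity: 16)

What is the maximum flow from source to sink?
Maximum flow = 16

Max flow: 16

Flow assignment:
  0 → 1: 3/8
  0 → 3: 7/7
  0 → 10: 6/19
  1 → 3: 3/11
  3 → 4: 10/10
  4 → 5: 10/19
  5 → 6: 3/5
  5 → 7: 7/7
  6 → 7: 3/15
  7 → 8: 10/15
  8 → 9: 10/11
  9 → 10: 10/16
  10 → 11: 16/16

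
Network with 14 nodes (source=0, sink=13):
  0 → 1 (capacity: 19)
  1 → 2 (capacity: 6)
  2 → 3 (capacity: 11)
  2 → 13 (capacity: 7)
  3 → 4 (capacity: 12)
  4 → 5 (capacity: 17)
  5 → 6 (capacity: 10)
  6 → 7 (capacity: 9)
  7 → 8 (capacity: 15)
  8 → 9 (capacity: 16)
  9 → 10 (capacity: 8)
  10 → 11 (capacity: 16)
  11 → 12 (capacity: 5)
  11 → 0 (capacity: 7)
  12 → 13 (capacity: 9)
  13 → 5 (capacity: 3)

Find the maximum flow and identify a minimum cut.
Max flow = 6, Min cut edges: (1,2)

Maximum flow: 6
Minimum cut: (1,2)
Partition: S = [0, 1], T = [2, 3, 4, 5, 6, 7, 8, 9, 10, 11, 12, 13]

Max-flow min-cut theorem verified: both equal 6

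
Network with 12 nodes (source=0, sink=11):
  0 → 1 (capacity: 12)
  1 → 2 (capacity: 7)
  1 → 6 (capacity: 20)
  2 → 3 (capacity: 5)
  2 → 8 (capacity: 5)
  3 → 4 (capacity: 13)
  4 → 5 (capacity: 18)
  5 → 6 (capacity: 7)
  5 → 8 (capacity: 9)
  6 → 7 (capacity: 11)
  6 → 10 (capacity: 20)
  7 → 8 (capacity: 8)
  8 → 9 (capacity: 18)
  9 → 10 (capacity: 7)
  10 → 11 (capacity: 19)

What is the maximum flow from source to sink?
Maximum flow = 12

Max flow: 12

Flow assignment:
  0 → 1: 12/12
  1 → 6: 12/20
  6 → 10: 12/20
  10 → 11: 12/19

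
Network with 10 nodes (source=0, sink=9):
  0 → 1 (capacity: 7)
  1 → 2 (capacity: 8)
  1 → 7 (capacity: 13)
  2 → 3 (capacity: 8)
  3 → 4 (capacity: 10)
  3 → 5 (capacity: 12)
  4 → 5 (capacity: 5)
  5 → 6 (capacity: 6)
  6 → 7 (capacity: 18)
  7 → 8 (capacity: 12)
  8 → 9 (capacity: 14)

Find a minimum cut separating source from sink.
Min cut value = 7, edges: (0,1)

Min cut value: 7
Partition: S = [0], T = [1, 2, 3, 4, 5, 6, 7, 8, 9]
Cut edges: (0,1)

By max-flow min-cut theorem, max flow = min cut = 7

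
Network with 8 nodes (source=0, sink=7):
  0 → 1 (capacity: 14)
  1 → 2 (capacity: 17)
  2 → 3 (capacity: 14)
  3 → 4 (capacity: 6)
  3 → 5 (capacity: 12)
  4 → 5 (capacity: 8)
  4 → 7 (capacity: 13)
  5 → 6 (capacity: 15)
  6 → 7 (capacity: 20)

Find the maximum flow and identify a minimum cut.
Max flow = 14, Min cut edges: (2,3)

Maximum flow: 14
Minimum cut: (2,3)
Partition: S = [0, 1, 2], T = [3, 4, 5, 6, 7]

Max-flow min-cut theorem verified: both equal 14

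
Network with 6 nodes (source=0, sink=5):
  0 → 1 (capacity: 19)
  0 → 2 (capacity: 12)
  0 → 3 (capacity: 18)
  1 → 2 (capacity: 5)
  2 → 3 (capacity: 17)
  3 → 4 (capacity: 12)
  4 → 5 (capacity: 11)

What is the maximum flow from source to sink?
Maximum flow = 11

Max flow: 11

Flow assignment:
  0 → 3: 11/18
  3 → 4: 11/12
  4 → 5: 11/11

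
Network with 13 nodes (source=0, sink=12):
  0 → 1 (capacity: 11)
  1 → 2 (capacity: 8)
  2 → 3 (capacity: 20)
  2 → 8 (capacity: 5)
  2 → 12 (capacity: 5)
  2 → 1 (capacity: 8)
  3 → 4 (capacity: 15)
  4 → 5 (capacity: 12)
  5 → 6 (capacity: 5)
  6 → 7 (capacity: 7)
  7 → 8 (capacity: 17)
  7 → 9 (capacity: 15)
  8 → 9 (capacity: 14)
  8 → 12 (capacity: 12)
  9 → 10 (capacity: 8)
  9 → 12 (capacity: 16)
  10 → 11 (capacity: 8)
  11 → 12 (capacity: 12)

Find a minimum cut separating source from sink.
Min cut value = 8, edges: (1,2)

Min cut value: 8
Partition: S = [0, 1], T = [2, 3, 4, 5, 6, 7, 8, 9, 10, 11, 12]
Cut edges: (1,2)

By max-flow min-cut theorem, max flow = min cut = 8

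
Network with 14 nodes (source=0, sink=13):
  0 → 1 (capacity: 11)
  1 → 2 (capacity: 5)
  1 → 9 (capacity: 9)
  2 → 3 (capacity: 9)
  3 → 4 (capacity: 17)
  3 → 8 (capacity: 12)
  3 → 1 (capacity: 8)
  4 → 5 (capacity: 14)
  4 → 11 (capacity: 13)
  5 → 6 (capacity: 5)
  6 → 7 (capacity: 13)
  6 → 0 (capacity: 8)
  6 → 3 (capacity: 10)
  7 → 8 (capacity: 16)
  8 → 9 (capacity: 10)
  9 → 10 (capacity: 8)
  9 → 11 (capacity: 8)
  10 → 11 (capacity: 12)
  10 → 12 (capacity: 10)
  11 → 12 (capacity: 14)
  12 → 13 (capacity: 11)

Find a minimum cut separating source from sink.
Min cut value = 11, edges: (12,13)

Min cut value: 11
Partition: S = [0, 1, 2, 3, 4, 5, 6, 7, 8, 9, 10, 11, 12], T = [13]
Cut edges: (12,13)

By max-flow min-cut theorem, max flow = min cut = 11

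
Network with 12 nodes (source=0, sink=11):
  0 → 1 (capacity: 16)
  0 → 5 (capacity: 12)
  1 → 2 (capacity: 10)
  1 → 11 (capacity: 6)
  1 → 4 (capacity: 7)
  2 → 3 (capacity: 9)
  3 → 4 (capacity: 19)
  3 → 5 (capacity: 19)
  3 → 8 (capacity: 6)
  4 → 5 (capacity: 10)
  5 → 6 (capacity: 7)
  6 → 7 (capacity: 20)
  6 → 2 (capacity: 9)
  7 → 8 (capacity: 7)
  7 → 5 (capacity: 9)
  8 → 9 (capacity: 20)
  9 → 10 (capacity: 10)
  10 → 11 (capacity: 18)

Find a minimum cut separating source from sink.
Min cut value = 16, edges: (1,11), (9,10)

Min cut value: 16
Partition: S = [0, 1, 2, 3, 4, 5, 6, 7, 8, 9], T = [10, 11]
Cut edges: (1,11), (9,10)

By max-flow min-cut theorem, max flow = min cut = 16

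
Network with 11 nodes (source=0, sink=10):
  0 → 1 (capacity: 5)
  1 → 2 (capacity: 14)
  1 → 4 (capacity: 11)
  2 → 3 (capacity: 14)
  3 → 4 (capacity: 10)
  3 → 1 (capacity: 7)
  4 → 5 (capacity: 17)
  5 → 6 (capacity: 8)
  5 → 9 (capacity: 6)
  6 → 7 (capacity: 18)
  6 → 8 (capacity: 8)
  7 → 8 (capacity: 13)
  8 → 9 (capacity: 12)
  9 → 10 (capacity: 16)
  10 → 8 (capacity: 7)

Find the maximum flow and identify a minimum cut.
Max flow = 5, Min cut edges: (0,1)

Maximum flow: 5
Minimum cut: (0,1)
Partition: S = [0], T = [1, 2, 3, 4, 5, 6, 7, 8, 9, 10]

Max-flow min-cut theorem verified: both equal 5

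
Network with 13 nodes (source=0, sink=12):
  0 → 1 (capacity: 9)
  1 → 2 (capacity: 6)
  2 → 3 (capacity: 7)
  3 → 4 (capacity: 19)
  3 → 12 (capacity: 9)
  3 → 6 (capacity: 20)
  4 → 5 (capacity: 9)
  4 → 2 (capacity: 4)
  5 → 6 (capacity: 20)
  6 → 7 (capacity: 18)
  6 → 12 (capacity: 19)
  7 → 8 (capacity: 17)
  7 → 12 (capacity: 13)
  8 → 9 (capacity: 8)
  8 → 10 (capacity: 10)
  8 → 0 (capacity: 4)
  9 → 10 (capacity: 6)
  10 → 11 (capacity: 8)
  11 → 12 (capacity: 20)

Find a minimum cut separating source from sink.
Min cut value = 6, edges: (1,2)

Min cut value: 6
Partition: S = [0, 1], T = [2, 3, 4, 5, 6, 7, 8, 9, 10, 11, 12]
Cut edges: (1,2)

By max-flow min-cut theorem, max flow = min cut = 6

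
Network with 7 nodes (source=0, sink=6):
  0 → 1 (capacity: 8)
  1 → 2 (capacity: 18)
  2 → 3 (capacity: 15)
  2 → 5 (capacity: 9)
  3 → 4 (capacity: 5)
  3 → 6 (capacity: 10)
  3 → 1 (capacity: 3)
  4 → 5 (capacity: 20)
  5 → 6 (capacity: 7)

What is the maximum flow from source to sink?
Maximum flow = 8

Max flow: 8

Flow assignment:
  0 → 1: 8/8
  1 → 2: 8/18
  2 → 3: 8/15
  3 → 6: 8/10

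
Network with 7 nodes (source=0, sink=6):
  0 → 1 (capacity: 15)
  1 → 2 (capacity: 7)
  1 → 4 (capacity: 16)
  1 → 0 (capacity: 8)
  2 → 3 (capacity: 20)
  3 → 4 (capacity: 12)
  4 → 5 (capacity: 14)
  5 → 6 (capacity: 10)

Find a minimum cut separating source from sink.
Min cut value = 10, edges: (5,6)

Min cut value: 10
Partition: S = [0, 1, 2, 3, 4, 5], T = [6]
Cut edges: (5,6)

By max-flow min-cut theorem, max flow = min cut = 10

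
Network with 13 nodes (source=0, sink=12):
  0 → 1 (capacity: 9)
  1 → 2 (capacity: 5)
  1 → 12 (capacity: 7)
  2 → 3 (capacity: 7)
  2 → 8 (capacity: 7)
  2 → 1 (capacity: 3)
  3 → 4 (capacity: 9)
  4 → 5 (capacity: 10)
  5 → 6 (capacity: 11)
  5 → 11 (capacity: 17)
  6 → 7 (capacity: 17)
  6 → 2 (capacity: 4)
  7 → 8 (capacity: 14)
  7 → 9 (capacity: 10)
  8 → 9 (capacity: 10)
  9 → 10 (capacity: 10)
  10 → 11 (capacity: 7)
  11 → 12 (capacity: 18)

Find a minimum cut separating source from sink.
Min cut value = 9, edges: (0,1)

Min cut value: 9
Partition: S = [0], T = [1, 2, 3, 4, 5, 6, 7, 8, 9, 10, 11, 12]
Cut edges: (0,1)

By max-flow min-cut theorem, max flow = min cut = 9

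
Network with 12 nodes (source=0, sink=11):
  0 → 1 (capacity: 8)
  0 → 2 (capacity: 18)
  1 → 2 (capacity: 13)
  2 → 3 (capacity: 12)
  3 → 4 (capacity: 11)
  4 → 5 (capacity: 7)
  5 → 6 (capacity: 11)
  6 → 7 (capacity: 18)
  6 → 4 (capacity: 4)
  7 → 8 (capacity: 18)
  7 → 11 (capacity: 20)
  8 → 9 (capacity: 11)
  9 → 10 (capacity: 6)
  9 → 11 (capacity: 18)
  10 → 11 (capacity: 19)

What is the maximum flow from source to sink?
Maximum flow = 7

Max flow: 7

Flow assignment:
  0 → 2: 7/18
  2 → 3: 7/12
  3 → 4: 7/11
  4 → 5: 7/7
  5 → 6: 7/11
  6 → 7: 7/18
  7 → 11: 7/20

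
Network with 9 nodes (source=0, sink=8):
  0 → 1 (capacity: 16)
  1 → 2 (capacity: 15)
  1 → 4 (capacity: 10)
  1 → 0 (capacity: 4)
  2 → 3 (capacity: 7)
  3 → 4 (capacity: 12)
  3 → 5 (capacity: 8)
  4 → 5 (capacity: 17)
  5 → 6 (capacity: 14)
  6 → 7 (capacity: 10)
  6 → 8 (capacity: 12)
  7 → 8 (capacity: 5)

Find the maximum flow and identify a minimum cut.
Max flow = 14, Min cut edges: (5,6)

Maximum flow: 14
Minimum cut: (5,6)
Partition: S = [0, 1, 2, 3, 4, 5], T = [6, 7, 8]

Max-flow min-cut theorem verified: both equal 14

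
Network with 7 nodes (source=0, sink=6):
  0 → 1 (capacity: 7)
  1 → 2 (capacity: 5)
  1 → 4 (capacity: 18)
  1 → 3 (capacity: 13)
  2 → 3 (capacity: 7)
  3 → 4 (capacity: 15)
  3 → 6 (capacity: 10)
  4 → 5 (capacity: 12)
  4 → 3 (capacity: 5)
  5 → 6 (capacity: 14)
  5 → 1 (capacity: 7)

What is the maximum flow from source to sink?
Maximum flow = 7

Max flow: 7

Flow assignment:
  0 → 1: 7/7
  1 → 3: 7/13
  3 → 6: 7/10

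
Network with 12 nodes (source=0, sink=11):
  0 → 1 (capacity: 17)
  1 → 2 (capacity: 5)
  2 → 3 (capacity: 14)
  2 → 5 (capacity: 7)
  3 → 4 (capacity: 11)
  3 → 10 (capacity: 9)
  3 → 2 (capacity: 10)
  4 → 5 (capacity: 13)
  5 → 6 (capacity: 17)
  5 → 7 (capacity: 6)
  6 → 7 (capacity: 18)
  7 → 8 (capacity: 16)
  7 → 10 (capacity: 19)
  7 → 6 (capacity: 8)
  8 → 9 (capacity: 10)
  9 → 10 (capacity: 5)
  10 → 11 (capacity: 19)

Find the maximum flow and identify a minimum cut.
Max flow = 5, Min cut edges: (1,2)

Maximum flow: 5
Minimum cut: (1,2)
Partition: S = [0, 1], T = [2, 3, 4, 5, 6, 7, 8, 9, 10, 11]

Max-flow min-cut theorem verified: both equal 5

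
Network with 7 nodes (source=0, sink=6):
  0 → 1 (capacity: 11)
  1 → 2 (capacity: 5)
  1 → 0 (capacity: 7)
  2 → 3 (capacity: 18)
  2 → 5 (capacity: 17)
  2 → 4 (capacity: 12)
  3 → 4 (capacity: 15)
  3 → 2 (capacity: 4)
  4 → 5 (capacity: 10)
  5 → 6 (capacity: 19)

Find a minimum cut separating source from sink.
Min cut value = 5, edges: (1,2)

Min cut value: 5
Partition: S = [0, 1], T = [2, 3, 4, 5, 6]
Cut edges: (1,2)

By max-flow min-cut theorem, max flow = min cut = 5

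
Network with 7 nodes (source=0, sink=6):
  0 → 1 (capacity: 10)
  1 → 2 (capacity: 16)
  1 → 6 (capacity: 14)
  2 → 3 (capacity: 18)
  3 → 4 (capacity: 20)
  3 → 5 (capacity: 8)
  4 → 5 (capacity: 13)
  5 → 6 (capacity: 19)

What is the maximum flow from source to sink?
Maximum flow = 10

Max flow: 10

Flow assignment:
  0 → 1: 10/10
  1 → 6: 10/14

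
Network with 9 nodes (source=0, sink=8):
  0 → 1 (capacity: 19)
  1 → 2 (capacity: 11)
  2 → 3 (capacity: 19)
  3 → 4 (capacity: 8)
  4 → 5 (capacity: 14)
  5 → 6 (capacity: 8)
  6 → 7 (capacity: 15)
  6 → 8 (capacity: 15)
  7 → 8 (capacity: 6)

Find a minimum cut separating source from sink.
Min cut value = 8, edges: (5,6)

Min cut value: 8
Partition: S = [0, 1, 2, 3, 4, 5], T = [6, 7, 8]
Cut edges: (5,6)

By max-flow min-cut theorem, max flow = min cut = 8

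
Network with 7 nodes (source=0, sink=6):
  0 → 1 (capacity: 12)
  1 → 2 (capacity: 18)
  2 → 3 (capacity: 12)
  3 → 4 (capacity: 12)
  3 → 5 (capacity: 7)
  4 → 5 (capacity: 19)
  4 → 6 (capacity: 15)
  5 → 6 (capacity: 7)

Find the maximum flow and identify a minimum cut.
Max flow = 12, Min cut edges: (2,3)

Maximum flow: 12
Minimum cut: (2,3)
Partition: S = [0, 1, 2], T = [3, 4, 5, 6]

Max-flow min-cut theorem verified: both equal 12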